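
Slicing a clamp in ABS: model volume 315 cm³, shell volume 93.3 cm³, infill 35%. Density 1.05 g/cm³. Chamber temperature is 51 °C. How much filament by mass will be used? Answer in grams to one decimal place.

179.4 g

Infill region: 315 − 93.3 → 221.7 cm³.
Infill deposited = 0.35 × 221.7, so 77.595 cm³.
Deposited volume = 93.3 + 77.595 = 170.895 cm³.
Mass = 170.895 × 1.05 = 179.43975 g.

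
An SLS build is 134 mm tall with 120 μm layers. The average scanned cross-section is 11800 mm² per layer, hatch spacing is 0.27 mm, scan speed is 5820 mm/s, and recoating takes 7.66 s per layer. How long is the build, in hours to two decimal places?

4.71 hours

Layers = ⌈134/0.12⌉ = 1117.
Hatch length per layer = 11800 / 0.27 = 43703.7 mm.
Laser time per layer = 43703.7 / 5820 = 7.5092 s.
Layer cycle = 7.5092 + 7.66 = 15.1692 s.
Total: 1117 × 15.1692 s = 16943.9964 s → 4.71 hours.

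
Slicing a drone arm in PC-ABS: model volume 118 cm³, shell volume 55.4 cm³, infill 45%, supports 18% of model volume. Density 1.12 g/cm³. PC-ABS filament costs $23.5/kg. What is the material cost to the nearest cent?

$2.76

Infill region: 118 − 55.4 → 62.6 cm³.
Deposited infill = 0.45 × 62.6, so 28.17 cm³.
Support = 0.18 × 118, so 21.24 cm³.
Deposited volume = 55.4 + 28.17 + 21.24 = 104.81 cm³.
Mass = 104.81 × 1.12 = 117.3872 g.
Cost = 117.3872 g / 1000 × $23.5/kg = $2.76.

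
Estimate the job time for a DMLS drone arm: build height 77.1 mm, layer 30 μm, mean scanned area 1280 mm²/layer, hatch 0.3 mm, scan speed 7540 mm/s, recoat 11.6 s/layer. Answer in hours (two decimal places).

Number of layers: 77.1 / 0.03 → 2570 (rounded up).
Per-layer scan distance: 1280 / 0.3 → 4266.7 mm.
Scan time per layer = 4266.7 / 7540, so 0.5659 s.
Layer cycle = 0.5659 + 11.6 = 12.1659 s.
Total: 2570 × 12.1659 s = 31266.363 s → 8.69 hours.

8.69 hours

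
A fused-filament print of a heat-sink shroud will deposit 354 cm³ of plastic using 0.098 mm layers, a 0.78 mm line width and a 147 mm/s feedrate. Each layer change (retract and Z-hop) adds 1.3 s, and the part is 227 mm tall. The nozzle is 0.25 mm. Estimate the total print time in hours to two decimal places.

Bead cross-section = 0.098 × 0.78, so 0.07644 mm².
Path length: 354000 mm³ / 0.07644 mm² → 4631083.2 mm.
Time extruding = 4631083.2 / 147, so 31504 s.
Layers = ⌈227/0.098⌉ = 2317.
Layer-change overhead = 2317 × 1.3, so 3012.1 s.
Altogether 31504 + 3012.1 = 34516.1 s, i.e. 9.59 hours.

9.59 hours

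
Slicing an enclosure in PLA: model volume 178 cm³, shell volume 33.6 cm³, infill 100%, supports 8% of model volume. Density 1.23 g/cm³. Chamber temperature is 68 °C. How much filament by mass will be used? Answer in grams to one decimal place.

Volume inside the shell = 178 − 33.6 = 144.4 cm³.
Infill volume = 1.00 × 144.4 = 144.4 cm³.
Support = 0.08 × 178 = 14.24 cm³.
Total printed volume: 33.6 + 144.4 + 14.24 → 192.24 cm³.
Mass = 192.24 × 1.23, so 236.4552 g.

236.5 g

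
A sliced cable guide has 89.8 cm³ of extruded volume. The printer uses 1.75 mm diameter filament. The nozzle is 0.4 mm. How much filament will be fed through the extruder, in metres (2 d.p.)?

37.33 m

A = π r² = π × 0.875² = 2.4053 mm².
Length = 89.8 cm³ / 2.4053 mm² = 89800 / 2.4053 = 37334.22 mm = 37.33 m.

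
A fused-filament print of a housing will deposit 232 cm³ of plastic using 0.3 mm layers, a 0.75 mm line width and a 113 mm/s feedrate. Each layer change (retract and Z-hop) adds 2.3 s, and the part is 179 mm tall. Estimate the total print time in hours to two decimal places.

Line area: 0.3 × 0.75 → 0.225 mm².
Total extruded path = 232000/0.225 = 1031111.1 mm.
Print-move time = 1031111.1 / 113, so 9124.9 s.
Layers = ⌈179/0.3⌉ = 597.
Non-print overhead = 597 × 2.3 = 1373.1 s.
Total = 9124.9 + 1373.1 = 10498 s = 2.92 hours.

2.92 hours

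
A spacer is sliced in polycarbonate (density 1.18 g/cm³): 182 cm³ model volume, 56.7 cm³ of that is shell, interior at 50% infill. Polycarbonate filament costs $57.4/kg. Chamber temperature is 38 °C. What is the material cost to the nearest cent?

$8.08

Interior volume = 182 − 56.7 = 125.3 cm³.
Infill volume: 0.50 × 125.3 → 62.65 cm³.
Total printed volume: 56.7 + 62.65 → 119.35 cm³.
Mass = 119.35 × 1.18 = 140.833 g.
At $57.4/kg: 140.833/1000 × 57.4 = $8.08.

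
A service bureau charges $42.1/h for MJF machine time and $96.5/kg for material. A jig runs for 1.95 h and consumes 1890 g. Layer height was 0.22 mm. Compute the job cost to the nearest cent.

$264.48

Time charge: 42.1 × 1.95 → $82.095.
Material charge = 96.5 × 1890/1000 = $182.385.
Total = 82.095 + 182.385 = $264.48.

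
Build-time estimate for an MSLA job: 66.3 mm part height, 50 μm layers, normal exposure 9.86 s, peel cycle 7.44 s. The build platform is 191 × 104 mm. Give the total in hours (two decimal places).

Layers = ⌈66.3/0.05⌉ = 1326.
Each layer takes = 9.86 + 7.44, so 17.3 s.
Total = 1326 × 17.3 = 22939.8 s = 6.37 hours.

6.37 hours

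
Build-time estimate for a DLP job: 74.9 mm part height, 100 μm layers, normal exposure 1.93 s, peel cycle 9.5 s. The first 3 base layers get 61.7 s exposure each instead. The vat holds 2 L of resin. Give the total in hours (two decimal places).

2.43 hours

Layers = ⌈74.9/0.1⌉ = 749.
Burn-in layers = 3 × (61.7 + 9.5) = 213.6 s.
Normal layers = 746 × (1.93 + 9.5) = 8526.78 s.
Total = 213.6 + 8526.78 = 8740.38 s = 2.43 hours.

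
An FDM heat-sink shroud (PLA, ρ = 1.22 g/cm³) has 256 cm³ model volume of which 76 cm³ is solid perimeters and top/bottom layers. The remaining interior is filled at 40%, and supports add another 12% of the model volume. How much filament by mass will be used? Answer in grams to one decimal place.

218.0 g

Interior volume: 256 − 76 → 180 cm³.
Infill volume: 0.40 × 180 → 72 cm³.
Support = 0.12 × 256 = 30.72 cm³.
Deposited volume = 76 + 72 + 30.72, so 178.72 cm³.
Mass = 178.72 × 1.22 = 218.0384 g.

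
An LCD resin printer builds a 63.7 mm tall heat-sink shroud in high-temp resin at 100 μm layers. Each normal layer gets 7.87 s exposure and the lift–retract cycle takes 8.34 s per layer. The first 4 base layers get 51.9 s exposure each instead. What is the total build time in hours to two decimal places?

Layers = ⌈63.7/0.1⌉ = 637.
Base layers = 4 × (51.9 + 8.34) = 240.96 s.
Regular layers = 633 × (7.87 + 8.34) = 10260.93 s.
Sum: 240.96 + 10260.93 = 10501.89 s → 2.92 hours.

2.92 hours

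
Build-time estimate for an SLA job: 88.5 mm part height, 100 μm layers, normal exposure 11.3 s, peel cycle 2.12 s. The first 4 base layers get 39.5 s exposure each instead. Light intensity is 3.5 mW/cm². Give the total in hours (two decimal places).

3.33 hours

Layer count = ceil(88.5 / 0.1) = 885.
Bottom layers = 4 × (39.5 + 2.12) = 166.48 s.
Remaining layers = 881 × (11.3 + 2.12) = 11823.02 s.
Total = 166.48 + 11823.02 = 11989.5 s = 3.33 hours.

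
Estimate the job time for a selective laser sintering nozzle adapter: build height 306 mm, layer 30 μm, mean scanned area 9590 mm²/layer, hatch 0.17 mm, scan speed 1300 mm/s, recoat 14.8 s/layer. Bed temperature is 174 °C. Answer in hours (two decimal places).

164.88 hours

Number of layers: 306 / 0.03 → 10200 (rounded up).
Per-layer scan distance = 9590 / 0.17 = 56411.8 mm.
Scan time per layer = 56411.8 / 1300, so 43.3937 s.
Time per layer = 43.3937 + 14.8, so 58.1937 s.
10200 layers × 58.1937 s/layer = 593575.74 s, i.e. 164.88 hours.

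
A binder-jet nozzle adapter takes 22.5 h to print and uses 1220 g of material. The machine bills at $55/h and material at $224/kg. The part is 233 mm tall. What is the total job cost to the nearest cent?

Machine-time cost = 55 × 22.5, so $1237.50.
Feedstock cost: 224 × 1220/1000 → $273.28.
Total = 1237.50 + 273.28 = $1510.78.

$1510.78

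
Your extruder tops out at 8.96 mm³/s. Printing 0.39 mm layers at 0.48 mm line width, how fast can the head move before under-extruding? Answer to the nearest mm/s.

A = 0.39 × 0.48 = 0.1872 mm².
v_max = Q/A = 8.96/0.1872 = 47.86 mm/s → 48 mm/s.

48 mm/s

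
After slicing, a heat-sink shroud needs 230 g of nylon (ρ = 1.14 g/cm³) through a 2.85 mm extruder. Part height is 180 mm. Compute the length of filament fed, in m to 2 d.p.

Extruded volume: 230/1.14 = 201.7544 cm³ (201754.4 mm³).
Filament cross-section = π × (2.85/2)² = 6.3794 mm².
L = V/A = 201754.4/6.3794 = 31625.92 mm → 31.63 m.

31.63 m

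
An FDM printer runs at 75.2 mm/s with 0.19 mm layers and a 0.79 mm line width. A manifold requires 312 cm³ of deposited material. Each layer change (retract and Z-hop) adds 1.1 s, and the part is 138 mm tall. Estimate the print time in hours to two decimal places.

7.90 hours

Line area = 0.19 × 0.79 = 0.1501 mm².
Path length: 312000 mm³ / 0.1501 mm² → 2078614.3 mm.
Print-move time = 2078614.3 / 75.2 = 27641.1 s.
Number of layers: 138 / 0.19 → 727 (rounded up).
Z-hop total: 727 × 1.1 → 799.7 s.
Total = 27641.1 + 799.7 = 28440.8 s = 7.90 hours.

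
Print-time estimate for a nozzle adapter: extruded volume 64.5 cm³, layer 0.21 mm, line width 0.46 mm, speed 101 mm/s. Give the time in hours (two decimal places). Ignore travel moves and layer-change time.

1.84 hours

Extrusion cross-section = 0.21 × 0.46, so 0.0966 mm².
Toolpath length = 64.5 cm³ / 0.0966 mm² = 64500 / 0.0966 = 667701.9 mm.
Print-move time = 667701.9 / 101 = 6610.9 s.
6610.9 s = 1.84 hours.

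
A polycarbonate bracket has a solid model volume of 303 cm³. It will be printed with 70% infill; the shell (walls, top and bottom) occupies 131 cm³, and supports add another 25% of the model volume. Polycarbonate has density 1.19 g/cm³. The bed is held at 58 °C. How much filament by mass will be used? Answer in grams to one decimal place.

Volume inside the shell = 303 − 131 = 172 cm³.
Infill volume: 0.70 × 172 → 120.4 cm³.
Support = 0.25 × 303, so 75.75 cm³.
Total printed volume: 131 + 120.4 + 75.75 → 327.15 cm³.
Mass = 327.15 × 1.19, so 389.3085 g.

389.3 g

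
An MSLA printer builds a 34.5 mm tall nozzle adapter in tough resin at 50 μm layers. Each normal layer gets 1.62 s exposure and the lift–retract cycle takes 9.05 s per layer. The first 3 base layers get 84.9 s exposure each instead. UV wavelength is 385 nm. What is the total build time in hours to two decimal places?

Layers = ⌈34.5/0.05⌉ = 690.
Bottom layers = 3 × (84.9 + 9.05) = 281.85 s.
Regular layers = 687 × (1.62 + 9.05), so 7330.29 s.
Total = 281.85 + 7330.29 = 7612.14 s = 2.11 hours.

2.11 hours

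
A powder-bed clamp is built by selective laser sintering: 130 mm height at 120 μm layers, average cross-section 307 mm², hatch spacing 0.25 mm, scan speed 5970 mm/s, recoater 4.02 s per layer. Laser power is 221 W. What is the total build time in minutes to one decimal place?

76.3 minutes

Layer count = ceil(130 / 0.12) = 1084.
Scan path per layer: 307 / 0.25 → 1228 mm.
Per-layer scan time: 1228 / 5970 → 0.2057 s.
Time per layer = 0.2057 + 4.02 = 4.2257 s.
1084 layers × 4.2257 s/layer = 4580.6588 s, i.e. 76.3 minutes.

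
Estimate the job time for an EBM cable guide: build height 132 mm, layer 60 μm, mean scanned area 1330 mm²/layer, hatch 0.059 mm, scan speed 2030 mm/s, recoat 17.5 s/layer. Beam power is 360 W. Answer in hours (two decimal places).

17.48 hours

Number of layers: 132 / 0.06 → 2200 (rounded up).
Per-layer scan distance = 1330 / 0.059 = 22542.4 mm.
Beam time per layer = 22542.4 / 2030 = 11.1046 s.
Time per layer = 11.1046 + 17.5, so 28.6046 s.
Build time = 2200 × 28.6046 = 62930.12 s = 17.48 hours.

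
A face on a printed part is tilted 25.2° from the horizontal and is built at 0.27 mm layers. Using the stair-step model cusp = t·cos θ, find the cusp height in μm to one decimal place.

244.3 μm

Cusp = layer height × cos(25.2°) = 0.27 × 0.9048 = 0.244296 mm = 244.3 μm.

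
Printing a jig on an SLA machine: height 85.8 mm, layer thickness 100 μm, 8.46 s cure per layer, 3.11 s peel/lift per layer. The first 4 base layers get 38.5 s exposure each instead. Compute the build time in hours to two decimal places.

2.79 hours

Layer count = ceil(85.8 / 0.1) = 858.
Base layers: 4 × (38.5 + 3.11) → 166.44 s.
Regular layers = 854 × (8.46 + 3.11) = 9880.78 s.
Sum: 166.44 + 9880.78 = 10047.22 s → 2.79 hours.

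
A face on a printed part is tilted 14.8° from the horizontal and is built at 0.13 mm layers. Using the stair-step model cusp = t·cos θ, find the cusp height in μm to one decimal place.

h_c = t·cos θ = 0.13 × 0.9668 = 0.125684 mm (125.7 μm).

125.7 μm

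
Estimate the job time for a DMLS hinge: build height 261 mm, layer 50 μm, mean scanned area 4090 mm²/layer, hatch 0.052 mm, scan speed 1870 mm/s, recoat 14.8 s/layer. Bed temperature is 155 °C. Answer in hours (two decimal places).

Layers = ⌈261/0.05⌉ = 5220.
Scan path per layer = 4090 / 0.052 = 78653.8 mm.
Scan time per layer = 78653.8 / 1870 = 42.0609 s.
Time per layer: 42.0609 + 14.8 → 56.8609 s.
5220 layers × 56.8609 s/layer = 296813.898 s, i.e. 82.45 hours.

82.45 hours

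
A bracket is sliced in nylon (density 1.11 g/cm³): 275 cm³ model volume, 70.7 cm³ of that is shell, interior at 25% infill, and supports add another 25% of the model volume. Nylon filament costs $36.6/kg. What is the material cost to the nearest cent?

Infill region: 275 − 70.7 → 204.3 cm³.
Infill deposited = 0.25 × 204.3 = 51.075 cm³.
Support: 0.25 × 275 → 68.75 cm³.
Total extruded = 70.7 + 51.075 + 68.75 = 190.525 cm³.
Mass = 190.525 × 1.11, so 211.48275 g.
At $36.6/kg: 211.48275/1000 × 36.6 = $7.74.

$7.74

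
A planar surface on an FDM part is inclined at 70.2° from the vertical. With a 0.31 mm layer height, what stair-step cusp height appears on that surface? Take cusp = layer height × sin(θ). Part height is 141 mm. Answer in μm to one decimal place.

Cusp = layer height × sin(70.2°) = 0.31 × 0.9409 = 0.291679 mm = 291.7 μm.

291.7 μm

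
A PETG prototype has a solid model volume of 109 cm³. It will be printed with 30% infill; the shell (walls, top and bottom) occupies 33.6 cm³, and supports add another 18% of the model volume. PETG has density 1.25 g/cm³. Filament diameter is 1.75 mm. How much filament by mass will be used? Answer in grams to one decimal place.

94.8 g

Volume inside the shell: 109 − 33.6 → 75.4 cm³.
Deposited infill: 0.30 × 75.4 → 22.62 cm³.
Support: 0.18 × 109 → 19.62 cm³.
Total extruded = 33.6 + 22.62 + 19.62, so 75.84 cm³.
Mass = 75.84 × 1.25 = 94.8 g.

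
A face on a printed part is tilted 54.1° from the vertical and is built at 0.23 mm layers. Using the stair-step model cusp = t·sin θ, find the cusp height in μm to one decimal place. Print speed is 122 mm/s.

186.3 μm

sin(54.1°) = 0.8100, so cusp = 0.23 × 0.8100 = 0.1863 mm → 186.3 μm.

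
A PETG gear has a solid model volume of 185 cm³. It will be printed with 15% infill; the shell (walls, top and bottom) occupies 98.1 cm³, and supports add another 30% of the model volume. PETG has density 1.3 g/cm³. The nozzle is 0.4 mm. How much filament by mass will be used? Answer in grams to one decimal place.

Volume inside the shell = 185 − 98.1, so 86.9 cm³.
Deposited infill = 0.15 × 86.9 = 13.035 cm³.
Support = 0.30 × 185, so 55.5 cm³.
Total extruded: 98.1 + 13.035 + 55.5 → 166.635 cm³.
Mass = 166.635 × 1.3 = 216.6255 g.

216.6 g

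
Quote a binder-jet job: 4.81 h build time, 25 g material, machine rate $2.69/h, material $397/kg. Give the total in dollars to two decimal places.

$22.86

Machine cost = 2.69 × 4.81 = $12.9389.
Material charge = 397 × 25/1000 = $9.925.
Total = 12.9389 + 9.925 = 22.8639 ≈ $22.86.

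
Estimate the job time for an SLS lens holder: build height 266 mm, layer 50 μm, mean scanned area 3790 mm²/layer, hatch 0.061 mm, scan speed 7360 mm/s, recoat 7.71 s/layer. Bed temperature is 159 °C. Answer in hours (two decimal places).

Layers = ⌈266/0.05⌉ = 5320.
Hatch length per layer = 3790 / 0.061 = 62131.1 mm.
Laser time per layer = 62131.1 / 7360, so 8.4417 s.
Per-layer time = 8.4417 + 7.71 = 16.1517 s.
Total: 5320 × 16.1517 s = 85927.044 s → 23.87 hours.

23.87 hours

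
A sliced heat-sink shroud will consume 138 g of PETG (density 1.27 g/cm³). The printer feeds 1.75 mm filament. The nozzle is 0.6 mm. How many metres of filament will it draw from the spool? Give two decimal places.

45.18 m

Volume = 138 g / 1.27 g·cm⁻³ = 108.6614 cm³ = 108661.4 mm³.
A = π r² = π × 0.875² = 2.4053 mm².
Length = 108661.4 / 2.4053 = 45175.82 mm = 45.18 m.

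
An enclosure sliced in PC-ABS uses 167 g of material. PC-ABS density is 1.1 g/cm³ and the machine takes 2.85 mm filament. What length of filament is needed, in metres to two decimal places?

Extruded volume: 167/1.1 = 151.8182 cm³ (151818.2 mm³).
Cross-section of 2.85 mm filament: π·(2.85/2)² = 6.3794 mm².
L = V/A = 151818.2/6.3794 = 23798.19 mm → 23.80 m.

23.80 m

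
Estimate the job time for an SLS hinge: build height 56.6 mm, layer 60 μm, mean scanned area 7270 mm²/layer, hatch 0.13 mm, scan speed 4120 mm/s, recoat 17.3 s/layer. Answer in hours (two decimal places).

8.10 hours

Layers = ⌈56.6/0.06⌉ = 944.
Scan path per layer = 7270 / 0.13, so 55923.1 mm.
Per-layer scan time: 55923.1 / 4120 → 13.5736 s.
Per-layer time = 13.5736 + 17.3 = 30.8736 s.
Build time = 944 × 30.8736 = 29144.6784 s = 8.10 hours.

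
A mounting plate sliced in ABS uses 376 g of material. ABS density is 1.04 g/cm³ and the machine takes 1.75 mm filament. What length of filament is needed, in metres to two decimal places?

Volume = 376 g / 1.04 g·cm⁻³ = 361.5385 cm³ = 361538.5 mm³.
A = π r² = π × 0.875² = 2.4053 mm².
Length = 361538.5 / 2.4053 = 150309.11 mm = 150.31 m.

150.31 m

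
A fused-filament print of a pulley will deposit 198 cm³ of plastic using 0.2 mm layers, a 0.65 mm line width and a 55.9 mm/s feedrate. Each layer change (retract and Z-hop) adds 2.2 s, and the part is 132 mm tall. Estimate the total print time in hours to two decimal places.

7.97 hours

Extrusion cross-section: 0.2 × 0.65 → 0.13 mm².
Total extruded path = 198000/0.13 = 1523076.9 mm.
Extrusion time = 1523076.9 / 55.9, so 27246.5 s.
Number of layers: 132 / 0.2 → 660 (rounded up).
Z-hop total: 660 × 2.2 → 1452 s.
Total = 27246.5 + 1452 = 28698.5 s = 7.97 hours.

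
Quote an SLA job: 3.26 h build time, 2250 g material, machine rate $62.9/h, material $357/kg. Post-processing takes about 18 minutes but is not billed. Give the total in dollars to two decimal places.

$1008.30

Machine cost = 62.9 × 3.26, so $205.054.
Material cost = 357 × 2250/1000 = $803.25.
Job cost: 205.054 + 803.25 = 1008.304 ≈ $1008.30.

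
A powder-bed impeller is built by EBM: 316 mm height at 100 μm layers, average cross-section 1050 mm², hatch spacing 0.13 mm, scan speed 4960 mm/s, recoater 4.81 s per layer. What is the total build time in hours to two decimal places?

Layer count = ceil(316 / 0.1) = 3160.
Hatch length per layer = 1050 / 0.13 = 8076.9 mm.
Beam time per layer = 8076.9 / 4960 = 1.6284 s.
Layer cycle = 1.6284 + 4.81 = 6.4384 s.
3160 layers × 6.4384 s/layer = 20345.344 s, i.e. 5.65 hours.

5.65 hours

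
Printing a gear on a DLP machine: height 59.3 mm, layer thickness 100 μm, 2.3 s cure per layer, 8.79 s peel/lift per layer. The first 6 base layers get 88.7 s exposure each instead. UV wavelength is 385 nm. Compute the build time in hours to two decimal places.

Number of layers: 59.3 / 0.1 → 593 (rounded up).
Burn-in layers = 6 × (88.7 + 8.79) = 584.94 s.
Normal layers = 587 × (2.3 + 8.79), so 6509.83 s.
Sum: 584.94 + 6509.83 = 7094.77 s → 1.97 hours.

1.97 hours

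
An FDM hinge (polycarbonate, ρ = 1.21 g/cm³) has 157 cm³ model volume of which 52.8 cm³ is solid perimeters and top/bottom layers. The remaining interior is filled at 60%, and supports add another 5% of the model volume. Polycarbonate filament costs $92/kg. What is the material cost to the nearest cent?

Volume inside the shell: 157 − 52.8 → 104.2 cm³.
Infill volume = 0.60 × 104.2, so 62.52 cm³.
Support = 0.05 × 157 = 7.85 cm³.
Deposited volume = 52.8 + 62.52 + 7.85, so 123.17 cm³.
Mass: 123.17 × 1.21 → 149.0357 g.
Cost = 149.0357 g / 1000 × $92/kg = $13.71.

$13.71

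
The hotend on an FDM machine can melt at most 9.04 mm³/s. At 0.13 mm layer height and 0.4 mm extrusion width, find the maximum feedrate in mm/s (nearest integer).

174 mm/s

A: 0.13 × 0.4 → 0.052 mm².
v_max = Q/A = 9.04/0.052 = 173.85 mm/s → 174 mm/s.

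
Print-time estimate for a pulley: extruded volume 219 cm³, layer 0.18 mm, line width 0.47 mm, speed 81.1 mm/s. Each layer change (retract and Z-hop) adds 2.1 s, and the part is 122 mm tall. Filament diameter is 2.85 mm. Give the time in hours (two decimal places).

Bead cross-section = 0.18 × 0.47, so 0.0846 mm².
Path length: 219000 mm³ / 0.0846 mm² → 2588652.5 mm.
Print-move time: 2588652.5 / 81.1 → 31919.3 s.
Layer count = ceil(122 / 0.18) = 678.
Layer-change overhead = 678 × 2.1 = 1423.8 s.
Altogether 31919.3 + 1423.8 = 33343.1 s, i.e. 9.26 hours.

9.26 hours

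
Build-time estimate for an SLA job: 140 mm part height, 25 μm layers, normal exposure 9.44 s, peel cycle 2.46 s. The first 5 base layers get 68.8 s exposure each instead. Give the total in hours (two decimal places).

Layers = ⌈140/0.025⌉ = 5600.
Bottom layers = 5 × (68.8 + 2.46), so 356.3 s.
Remaining layers = 5595 × (9.44 + 2.46) = 66580.5 s.
Sum: 356.3 + 66580.5 = 66936.8 s → 18.59 hours.

18.59 hours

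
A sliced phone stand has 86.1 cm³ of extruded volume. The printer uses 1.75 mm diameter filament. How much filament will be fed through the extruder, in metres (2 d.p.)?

Cross-section of 1.75 mm filament: π·(1.75/2)² = 2.4053 mm².
Length = 86.1 cm³ / 2.4053 mm² = 86100 / 2.4053 = 35795.95 mm = 35.80 m.

35.80 m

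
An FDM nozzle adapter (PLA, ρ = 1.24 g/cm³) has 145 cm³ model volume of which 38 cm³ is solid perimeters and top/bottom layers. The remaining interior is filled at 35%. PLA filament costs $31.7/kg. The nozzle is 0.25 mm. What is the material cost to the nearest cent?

Volume inside the shell = 145 − 38, so 107 cm³.
Deposited infill: 0.35 × 107 → 37.45 cm³.
Deposited volume = 38 + 37.45, so 75.45 cm³.
Mass: 75.45 × 1.24 → 93.558 g.
At $31.7/kg: 93.558/1000 × 31.7 = $2.97.

$2.97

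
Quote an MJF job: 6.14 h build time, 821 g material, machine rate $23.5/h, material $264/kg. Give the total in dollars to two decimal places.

Machine-time cost = 23.5 × 6.14, so $144.29.
Feedstock cost = 264 × 821/1000 = $216.744.
Total = 144.29 + 216.744 = 361.034 ≈ $361.03.

$361.03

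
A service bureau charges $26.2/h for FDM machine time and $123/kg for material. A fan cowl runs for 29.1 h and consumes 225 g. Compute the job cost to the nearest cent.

$790.10

Machine-time cost = 26.2 × 29.1, so $762.42.
Feedstock cost = 123 × 225/1000 = $27.675.
Job cost: 762.42 + 27.675 = 790.095 ≈ $790.10.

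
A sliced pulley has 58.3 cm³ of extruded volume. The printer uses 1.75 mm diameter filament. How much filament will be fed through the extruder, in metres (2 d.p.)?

Cross-section of 1.75 mm filament: π·(1.75/2)² = 2.4053 mm².
L = 58300 mm³ / 2.4053 mm² = 24238.14 mm, i.e. 24.24 m.

24.24 m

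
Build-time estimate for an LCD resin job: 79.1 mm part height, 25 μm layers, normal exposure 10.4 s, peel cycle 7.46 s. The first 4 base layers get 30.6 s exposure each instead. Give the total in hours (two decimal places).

15.72 hours

Number of layers: 79.1 / 0.025 → 3164 (rounded up).
Base layers = 4 × (30.6 + 7.46), so 152.24 s.
Regular layers: 3160 × (10.4 + 7.46) → 56437.6 s.
Sum: 152.24 + 56437.6 = 56589.84 s → 15.72 hours.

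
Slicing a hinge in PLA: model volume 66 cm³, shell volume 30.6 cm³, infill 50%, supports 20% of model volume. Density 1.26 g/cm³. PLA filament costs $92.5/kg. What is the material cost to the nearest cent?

Infill region = 66 − 30.6, so 35.4 cm³.
Infill volume: 0.50 × 35.4 → 17.7 cm³.
Support: 0.20 × 66 → 13.2 cm³.
Total extruded = 30.6 + 17.7 + 13.2 = 61.5 cm³.
Mass = 61.5 × 1.26 = 77.49 g.
Cost = 77.49 g / 1000 × $92.5/kg = $7.17.

$7.17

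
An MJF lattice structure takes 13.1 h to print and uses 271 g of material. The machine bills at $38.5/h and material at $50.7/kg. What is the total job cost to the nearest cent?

$518.09

Machine cost = 38.5 × 13.1 = $504.35.
Material cost = 50.7 × 271/1000, so $13.7397.
Job cost: 504.35 + 13.7397 = 518.0897 ≈ $518.09.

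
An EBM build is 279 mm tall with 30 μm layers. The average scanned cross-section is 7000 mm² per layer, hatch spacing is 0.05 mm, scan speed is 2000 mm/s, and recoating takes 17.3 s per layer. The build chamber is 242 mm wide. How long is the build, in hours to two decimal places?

225.53 hours

Layer count = ceil(279 / 0.03) = 9300.
Scan path per layer = 7000 / 0.05 = 140000 mm.
Scan time per layer = 140000 / 2000, so 70 s.
Per-layer time = 70 + 17.3, so 87.3 s.
9300 layers × 87.3 s/layer = 811890 s, i.e. 225.53 hours.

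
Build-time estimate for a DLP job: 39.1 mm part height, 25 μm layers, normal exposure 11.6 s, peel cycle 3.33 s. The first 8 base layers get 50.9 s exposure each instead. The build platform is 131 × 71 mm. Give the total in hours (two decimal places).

Layer count = ceil(39.1 / 0.025) = 1564.
Base layers: 8 × (50.9 + 3.33) → 433.84 s.
Remaining layers = 1556 × (11.6 + 3.33), so 23231.08 s.
Sum: 433.84 + 23231.08 = 23664.92 s → 6.57 hours.

6.57 hours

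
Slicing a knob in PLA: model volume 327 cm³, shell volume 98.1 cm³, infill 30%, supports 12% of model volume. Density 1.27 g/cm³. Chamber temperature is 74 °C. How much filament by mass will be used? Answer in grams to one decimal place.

261.6 g

Interior volume: 327 − 98.1 → 228.9 cm³.
Infill deposited = 0.30 × 228.9 = 68.67 cm³.
Support: 0.12 × 327 → 39.24 cm³.
Total printed volume = 98.1 + 68.67 + 39.24 = 206.01 cm³.
Mass: 206.01 × 1.27 → 261.6327 g.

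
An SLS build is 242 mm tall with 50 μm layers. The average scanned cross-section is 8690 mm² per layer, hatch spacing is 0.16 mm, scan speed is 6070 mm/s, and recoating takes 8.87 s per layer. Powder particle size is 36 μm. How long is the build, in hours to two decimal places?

23.95 hours

Layer count = ceil(242 / 0.05) = 4840.
Hatch length per layer: 8690 / 0.16 → 54312.5 mm.
Scan time per layer = 54312.5 / 6070 = 8.9477 s.
Per-layer time = 8.9477 + 8.87, so 17.8177 s.
Build time = 4840 × 17.8177 = 86237.668 s = 23.95 hours.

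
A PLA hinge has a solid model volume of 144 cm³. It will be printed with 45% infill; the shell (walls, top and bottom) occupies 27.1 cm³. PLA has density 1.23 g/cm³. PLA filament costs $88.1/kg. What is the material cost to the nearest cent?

Infill region = 144 − 27.1, so 116.9 cm³.
Infill deposited = 0.45 × 116.9, so 52.605 cm³.
Deposited volume = 27.1 + 52.605, so 79.705 cm³.
Mass = 79.705 × 1.23, so 98.03715 g.
At $88.1/kg: 98.03715/1000 × 88.1 = $8.64.

$8.64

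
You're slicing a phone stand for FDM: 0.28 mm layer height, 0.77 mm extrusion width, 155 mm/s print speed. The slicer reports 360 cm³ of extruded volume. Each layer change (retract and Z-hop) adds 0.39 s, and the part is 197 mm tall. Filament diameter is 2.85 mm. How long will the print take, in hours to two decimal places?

Extrusion cross-section = 0.28 × 0.77, so 0.2156 mm².
Total extruded path = 360000/0.2156 = 1669758.8 mm.
Extrusion time: 1669758.8 / 155 → 10772.6 s.
Layer count = ceil(197 / 0.28) = 704.
Non-print overhead: 704 × 0.39 → 274.56 s.
Total = 10772.6 + 274.56 = 11047.16 s = 3.07 hours.

3.07 hours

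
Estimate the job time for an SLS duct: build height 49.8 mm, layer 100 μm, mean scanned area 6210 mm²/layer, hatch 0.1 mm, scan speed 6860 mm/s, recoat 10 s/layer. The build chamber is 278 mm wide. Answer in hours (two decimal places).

Layers = ⌈49.8/0.1⌉ = 498.
Scan path per layer = 6210 / 0.1, so 62100 mm.
Per-layer scan time = 62100 / 6860, so 9.0525 s.
Time per layer = 9.0525 + 10 = 19.0525 s.
498 layers × 19.0525 s/layer = 9488.145 s, i.e. 2.64 hours.

2.64 hours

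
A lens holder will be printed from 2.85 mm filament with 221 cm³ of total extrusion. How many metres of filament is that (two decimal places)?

Cross-section of 2.85 mm filament: π·(2.85/2)² = 6.3794 mm².
L = 221000 mm³ / 6.3794 mm² = 34642.76 mm, i.e. 34.64 m.

34.64 m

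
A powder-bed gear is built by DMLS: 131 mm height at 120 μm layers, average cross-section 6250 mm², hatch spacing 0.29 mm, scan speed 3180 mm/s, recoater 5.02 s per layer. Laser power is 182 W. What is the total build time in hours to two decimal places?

Number of layers: 131 / 0.12 → 1092 (rounded up).
Hatch length per layer = 6250 / 0.29 = 21551.7 mm.
Per-layer scan time: 21551.7 / 3180 → 6.7773 s.
Per-layer time: 6.7773 + 5.02 → 11.7973 s.
1092 layers × 11.7973 s/layer = 12882.6516 s, i.e. 3.58 hours.

3.58 hours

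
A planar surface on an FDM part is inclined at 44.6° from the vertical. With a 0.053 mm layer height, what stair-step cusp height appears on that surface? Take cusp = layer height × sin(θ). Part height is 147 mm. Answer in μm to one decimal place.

h_c = t·sin θ = 0.053 × 0.7022 = 0.037217 mm (37.2 μm).

37.2 μm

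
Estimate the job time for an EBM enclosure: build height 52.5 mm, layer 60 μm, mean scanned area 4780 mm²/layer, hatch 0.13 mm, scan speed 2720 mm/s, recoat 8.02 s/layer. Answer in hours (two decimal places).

Layers = ⌈52.5/0.06⌉ = 875.
Hatch length per layer: 4780 / 0.13 → 36769.2 mm.
Beam time per layer: 36769.2 / 2720 → 13.5181 s.
Layer cycle = 13.5181 + 8.02, so 21.5381 s.
Build time = 875 × 21.5381 = 18845.8375 s = 5.23 hours.

5.23 hours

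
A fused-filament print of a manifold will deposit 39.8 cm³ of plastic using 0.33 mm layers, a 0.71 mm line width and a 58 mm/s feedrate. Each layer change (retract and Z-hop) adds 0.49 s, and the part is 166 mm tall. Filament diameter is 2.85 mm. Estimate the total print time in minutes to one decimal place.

52.9 minutes

Bead cross-section = 0.33 × 0.71, so 0.2343 mm².
Toolpath length = 39.8 cm³ / 0.2343 mm² = 39800 / 0.2343 = 169867.7 mm.
Print-move time = 169867.7 / 58 = 2928.8 s.
Layer count = ceil(166 / 0.33) = 504.
Layer-change overhead = 504 × 0.49 = 246.96 s.
Total = 2928.8 + 246.96 = 3175.76 s = 52.9 minutes.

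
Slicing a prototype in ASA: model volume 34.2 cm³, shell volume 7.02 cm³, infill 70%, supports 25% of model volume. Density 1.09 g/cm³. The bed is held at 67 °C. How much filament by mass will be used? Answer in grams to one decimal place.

37.7 g

Volume inside the shell: 34.2 − 7.02 → 27.18 cm³.
Infill deposited: 0.70 × 27.18 → 19.026 cm³.
Support = 0.25 × 34.2 = 8.55 cm³.
Total printed volume = 7.02 + 19.026 + 8.55, so 34.596 cm³.
Mass: 34.596 × 1.09 → 37.70964 g.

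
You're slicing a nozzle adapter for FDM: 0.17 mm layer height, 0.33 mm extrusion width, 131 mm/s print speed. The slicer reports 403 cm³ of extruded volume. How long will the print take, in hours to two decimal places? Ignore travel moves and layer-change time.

Bead cross-section = 0.17 × 0.33 = 0.0561 mm².
Toolpath length = 403 cm³ / 0.0561 mm² = 403000 / 0.0561 = 7183600.7 mm.
Time extruding = 7183600.7 / 131 = 54836.6 s.
Converting: 54836.6 s = 15.23 hours.

15.23 hours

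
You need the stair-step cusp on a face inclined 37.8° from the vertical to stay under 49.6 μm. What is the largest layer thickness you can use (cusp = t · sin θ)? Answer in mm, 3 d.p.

t = h_c / sin θ = 0.0496 / 0.6129 = 0.081 mm.

0.081 mm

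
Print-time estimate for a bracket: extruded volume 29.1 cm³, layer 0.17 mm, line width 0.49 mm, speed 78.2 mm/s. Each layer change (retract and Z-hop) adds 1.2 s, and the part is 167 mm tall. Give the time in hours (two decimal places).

1.57 hours

Extrusion cross-section = 0.17 × 0.49 = 0.0833 mm².
Toolpath length = 29.1 cm³ / 0.0833 mm² = 29100 / 0.0833 = 349339.7 mm.
Time extruding = 349339.7 / 78.2 = 4467.3 s.
Number of layers: 167 / 0.17 → 983 (rounded up).
Non-print overhead = 983 × 1.2, so 1179.6 s.
Altogether 4467.3 + 1179.6 = 5646.9 s, i.e. 1.57 hours.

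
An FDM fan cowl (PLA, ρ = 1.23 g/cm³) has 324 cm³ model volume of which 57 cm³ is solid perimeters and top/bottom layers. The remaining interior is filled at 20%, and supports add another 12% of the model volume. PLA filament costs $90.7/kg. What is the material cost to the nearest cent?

$16.65

Volume inside the shell = 324 − 57 = 267 cm³.
Infill volume = 0.20 × 267, so 53.4 cm³.
Support = 0.12 × 324, so 38.88 cm³.
Total extruded = 57 + 53.4 + 38.88, so 149.28 cm³.
Mass = 149.28 × 1.23, so 183.6144 g.
Cost = 183.6144 g / 1000 × $90.7/kg = $16.65.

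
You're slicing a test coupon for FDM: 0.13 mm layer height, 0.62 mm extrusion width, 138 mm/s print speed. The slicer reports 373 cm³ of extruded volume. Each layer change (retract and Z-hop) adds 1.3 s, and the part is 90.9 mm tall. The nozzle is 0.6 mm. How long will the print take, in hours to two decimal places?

9.57 hours

Extrusion cross-section: 0.13 × 0.62 → 0.0806 mm².
Path length: 373000 mm³ / 0.0806 mm² → 4627791.6 mm.
Time extruding: 4627791.6 / 138 → 33534.7 s.
Number of layers: 90.9 / 0.13 → 700 (rounded up).
Z-hop total = 700 × 1.3 = 910 s.
Altogether 33534.7 + 910 = 34444.7 s, i.e. 9.57 hours.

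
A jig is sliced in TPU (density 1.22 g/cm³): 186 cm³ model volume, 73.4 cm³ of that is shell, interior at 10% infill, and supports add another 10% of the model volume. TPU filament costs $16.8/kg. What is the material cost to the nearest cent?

$2.12

Infill region = 186 − 73.4, so 112.6 cm³.
Infill deposited = 0.10 × 112.6 = 11.26 cm³.
Support: 0.10 × 186 → 18.6 cm³.
Total printed volume = 73.4 + 11.26 + 18.6, so 103.26 cm³.
Mass: 103.26 × 1.22 → 125.9772 g.
At $16.8/kg: 125.9772/1000 × 16.8 = $2.12.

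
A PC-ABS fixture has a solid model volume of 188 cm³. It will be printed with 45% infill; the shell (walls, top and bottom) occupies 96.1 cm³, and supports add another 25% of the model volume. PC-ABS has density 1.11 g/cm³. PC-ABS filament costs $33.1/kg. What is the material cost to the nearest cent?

Infill region = 188 − 96.1 = 91.9 cm³.
Deposited infill: 0.45 × 91.9 → 41.355 cm³.
Support: 0.25 × 188 → 47 cm³.
Deposited volume = 96.1 + 41.355 + 47, so 184.455 cm³.
Mass = 184.455 × 1.11, so 204.74505 g.
Cost = 204.74505 g / 1000 × $33.1/kg = $6.78.

$6.78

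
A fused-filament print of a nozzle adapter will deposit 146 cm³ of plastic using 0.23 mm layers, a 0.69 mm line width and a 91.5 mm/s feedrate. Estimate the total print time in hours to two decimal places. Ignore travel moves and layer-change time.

Extrusion cross-section: 0.23 × 0.69 → 0.1587 mm².
Total extruded path = 146000/0.1587 = 919974.8 mm.
Print-move time = 919974.8 / 91.5 = 10054.4 s.
10054.4 s = 2.79 hours.

2.79 hours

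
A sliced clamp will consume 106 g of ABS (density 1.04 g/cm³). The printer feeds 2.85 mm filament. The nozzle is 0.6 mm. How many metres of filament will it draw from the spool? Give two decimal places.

Extruded volume: 106/1.04 = 101.9231 cm³ (101923.1 mm³).
A = π r² = π × 1.425² = 6.3794 mm².
L = V/A = 101923.1/6.3794 = 15976.91 mm → 15.98 m.

15.98 m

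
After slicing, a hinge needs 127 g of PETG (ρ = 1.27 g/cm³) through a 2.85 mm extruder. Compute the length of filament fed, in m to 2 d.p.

15.68 m

Volume = 127 g / 1.27 g·cm⁻³ = 100 cm³ = 100000 mm³.
Filament cross-section = π × (2.85/2)² = 6.3794 mm².
Length = 100000 / 6.3794 = 15675.46 mm = 15.68 m.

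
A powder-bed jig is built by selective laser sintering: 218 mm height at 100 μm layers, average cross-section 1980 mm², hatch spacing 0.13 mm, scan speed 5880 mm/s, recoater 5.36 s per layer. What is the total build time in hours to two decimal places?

Layer count = ceil(218 / 0.1) = 2180.
Scan path per layer = 1980 / 0.13 = 15230.8 mm.
Per-layer scan time = 15230.8 / 5880 = 2.5903 s.
Layer cycle = 2.5903 + 5.36 = 7.9503 s.
2180 layers × 7.9503 s/layer = 17331.654 s, i.e. 4.81 hours.

4.81 hours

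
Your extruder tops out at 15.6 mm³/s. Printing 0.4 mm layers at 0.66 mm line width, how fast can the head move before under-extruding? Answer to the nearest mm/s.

59 mm/s

Extrusion cross-section = 0.4 × 0.66, so 0.264 mm².
Max speed = 15.6 / 0.264 = 59.09 ≈ 59 mm/s.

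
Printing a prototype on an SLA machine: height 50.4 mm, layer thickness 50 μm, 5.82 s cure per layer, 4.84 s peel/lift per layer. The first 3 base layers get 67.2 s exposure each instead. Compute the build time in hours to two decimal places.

Number of layers: 50.4 / 0.05 → 1008 (rounded up).
Base layers = 3 × (67.2 + 4.84) = 216.12 s.
Normal layers = 1005 × (5.82 + 4.84) = 10713.3 s.
Total = 216.12 + 10713.3 = 10929.42 s = 3.04 hours.

3.04 hours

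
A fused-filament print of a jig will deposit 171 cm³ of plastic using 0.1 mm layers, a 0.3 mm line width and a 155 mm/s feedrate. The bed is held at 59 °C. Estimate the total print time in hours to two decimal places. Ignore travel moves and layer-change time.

10.22 hours

Extrusion cross-section: 0.1 × 0.3 → 0.03 mm².
Path length: 171000 mm³ / 0.03 mm² → 5700000 mm.
Print-move time = 5700000 / 155, so 36774.2 s.
Converting: 36774.2 s = 10.22 hours.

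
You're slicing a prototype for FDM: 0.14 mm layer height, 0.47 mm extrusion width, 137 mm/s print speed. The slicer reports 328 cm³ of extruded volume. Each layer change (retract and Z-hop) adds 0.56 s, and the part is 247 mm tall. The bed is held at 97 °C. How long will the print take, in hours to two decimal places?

10.38 hours

Bead cross-section: 0.14 × 0.47 → 0.0658 mm².
Total extruded path = 328000/0.0658 = 4984802.4 mm.
Time extruding = 4984802.4 / 137, so 36385.4 s.
Layers = ⌈247/0.14⌉ = 1765.
Non-print overhead = 1765 × 0.56, so 988.4 s.
Total = 36385.4 + 988.4 = 37373.8 s = 10.38 hours.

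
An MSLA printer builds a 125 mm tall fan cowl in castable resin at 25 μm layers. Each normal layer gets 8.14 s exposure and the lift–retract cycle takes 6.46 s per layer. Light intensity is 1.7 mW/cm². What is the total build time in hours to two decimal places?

20.28 hours

Number of layers: 125 / 0.025 → 5000 (rounded up).
Each layer takes = 8.14 + 6.46 = 14.6 s.
Build time: 5000 × 14.6 s = 73000 s, i.e. 20.28 hours.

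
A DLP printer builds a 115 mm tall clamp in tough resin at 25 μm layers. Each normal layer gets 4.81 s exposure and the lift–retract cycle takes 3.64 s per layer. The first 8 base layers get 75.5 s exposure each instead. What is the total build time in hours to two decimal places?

Layer count = ceil(115 / 0.025) = 4600.
Base layers = 8 × (75.5 + 3.64), so 633.12 s.
Regular layers = 4592 × (4.81 + 3.64), so 38802.4 s.
Sum: 633.12 + 38802.4 = 39435.52 s → 10.95 hours.

10.95 hours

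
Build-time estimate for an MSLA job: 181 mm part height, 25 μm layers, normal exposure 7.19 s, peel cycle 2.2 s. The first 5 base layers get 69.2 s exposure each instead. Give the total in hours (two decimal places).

18.97 hours

Number of layers: 181 / 0.025 → 7240 (rounded up).
Bottom layers = 5 × (69.2 + 2.2), so 357 s.
Normal layers = 7235 × (7.19 + 2.2) = 67936.65 s.
Sum: 357 + 67936.65 = 68293.65 s → 18.97 hours.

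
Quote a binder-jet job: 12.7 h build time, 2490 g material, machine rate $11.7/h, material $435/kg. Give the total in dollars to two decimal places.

$1231.74

Machine cost = 11.7 × 12.7, so $148.59.
Material cost = 435 × 2490/1000, so $1083.15.
Job cost: 148.59 + 1083.15 = $1231.74.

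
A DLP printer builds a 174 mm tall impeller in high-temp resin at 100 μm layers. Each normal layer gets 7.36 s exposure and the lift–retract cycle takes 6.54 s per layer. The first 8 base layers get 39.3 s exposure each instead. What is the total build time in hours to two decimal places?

6.79 hours

Number of layers: 174 / 0.1 → 1740 (rounded up).
Base layers: 8 × (39.3 + 6.54) → 366.72 s.
Normal layers = 1732 × (7.36 + 6.54) = 24074.8 s.
Sum: 366.72 + 24074.8 = 24441.52 s → 6.79 hours.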